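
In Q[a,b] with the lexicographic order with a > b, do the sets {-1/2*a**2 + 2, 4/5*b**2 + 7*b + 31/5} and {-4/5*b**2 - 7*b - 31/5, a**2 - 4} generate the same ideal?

For a fixed monomial order, each ideal has a unique reduced Gröbner basis; comparing bases decides equality.
Buchberger on the first generating set:
f_1 = -1/2*a**2 + 2, LT = a**2.
f_2 = 4/5*b**2 + 7*b + 31/5, LT = b**2.

The S-polynomials (S(f_1,f_2)) all reduce to 0 modulo the current basis, so we have a Gröbner basis.
Inter-reduce: drop elements whose leading term is divisible by another's, tail-reduce, and make monic.
Reduced Gröbner basis: {a**2 - 4, b**2 + 35/4*b + 31/4}.

Buchberger on the second generating set:
h_1 = -4/5*b**2 - 7*b - 31/5, LT = b**2.
h_2 = a**2 - 4, LT = a**2.

The S-polynomials (S(h_1,h_2)) all reduce to 0 modulo the current basis, so we have a Gröbner basis.
Inter-reduce: drop elements whose leading term is divisible by another's, tail-reduce, and make monic.
Reduced Gröbner basis: {a**2 - 4, b**2 + 35/4*b + 31/4}.

These coincide, so the ideals are equal.

Yes, the ideals are equal.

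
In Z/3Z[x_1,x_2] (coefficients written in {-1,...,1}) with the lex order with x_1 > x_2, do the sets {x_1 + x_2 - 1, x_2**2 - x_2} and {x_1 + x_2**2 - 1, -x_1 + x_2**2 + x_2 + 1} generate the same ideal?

For a fixed monomial order, each ideal has a unique reduced Gröbner basis; comparing bases decides equality.
Buchberger on the first generating set:
f_1 = x_1 + x_2 - 1, LT = x_1.
f_2 = x_2**2 - x_2, LT = x_2**2.

The S-polynomials (S(f_1,f_2)) all reduce to 0 modulo the current basis, so we have a Gröbner basis.
Inter-reduce: drop elements whose leading term is divisible by another's, tail-reduce, and make monic.
Reduced Gröbner basis: {x_1 + x_2 - 1, x_2**2 - x_2}.

Buchberger on the second generating set:
h_1 = x_1 + x_2**2 - 1, LT = x_1.
h_2 = -x_1 + x_2**2 + x_2 + 1, LT = x_1.

S(h_1,h_2): lcm = x_1. S = -x_2**2 + x_2.
  leading term x_2**2: no divisor's leading term divides it; move -x_2**2 to the remainder.
  leading term x_2: no divisor's leading term divides it; move x_2 to the remainder.
  remainder -x_2**2 + x_2 ≠ 0; add k_3 = -x_2**2 + x_2 to the basis.

The other S-polynomials (S(h_1,k_3), S(h_2,k_3)) all reduce to 0 modulo the current basis, so we have a Gröbner basis.
Inter-reduce: drop elements whose leading term is divisible by another's, tail-reduce, and make monic.
Reduced Gröbner basis: {x_1 + x_2 - 1, x_2**2 - x_2}.

The two bases agree; hence the ideals are identical.
The choice of monomial ordering does not affect the verdict — as long as both bases are computed under the same ordering, their equality decides ideal equality.

Yes, the ideals are equal.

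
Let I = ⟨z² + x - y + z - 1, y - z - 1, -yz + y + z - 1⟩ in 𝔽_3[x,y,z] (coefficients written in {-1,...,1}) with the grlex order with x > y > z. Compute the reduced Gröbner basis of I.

f_1 = z² + x - y + z - 1, LT = z².
f_2 = y - z - 1, LT = y.
f_3 = -yz + y + z - 1, LT = yz.

S(f_1,f_2): leading monomials are coprime, so the S-polynomial reduces to 0 (Buchberger's first criterion).
S(f_1,f_3): lcm = yz². S = xy - y² - yz + z² - y - z.
  leading term xy: subtract (x)·f_2 from xy - y² - yz + z² - y - z → xz - y² - yz + z² + x - y - z
  leading term xz: no divisor's leading term divides it; move xz to the remainder.
  leading term y²: subtract (-y)·f_2 from -y² - yz + z² + x - y - z → yz + z² + x + y - z
  leading term yz: subtract (z)·f_2 from yz + z² + x + y - z → -z² + x + y
  leading term z²: subtract (-1)·f_1 from -z² + x + y → -x + z - 1
  leading term x: no divisor's leading term divides it; move -x to the remainder.
  leading term z: no divisor's leading term divides it; move z to the remainder.
  leading term 1: no divisor's leading term divides it; move -1 to the remainder.
  remainder xz - x + z - 1 ≠ 0; add g_4 = xz - x + z - 1 to the basis.

S(f_2,f_3): lcm = yz. S = -z² + y - 1.
  leading term z²: subtract (-1)·f_1 from -z² + y - 1 → x + z + 1
  leading term x: no divisor's leading term divides it; move x to the remainder.
  leading term z: no divisor's leading term divides it; move z to the remainder.
  leading term 1: no divisor's leading term divides it; move 1 to the remainder.
  remainder x + z + 1 ≠ 0; add g_5 = x + z + 1 to the basis.

S(f_1,g_4): lcm = xz². S = x² - xy - xz - z² - x + z.
  leading term x²: subtract (x)·g_5 from x² - xy - xz - z² - x + z → -xy + xz - z² + x + z
  leading term xy: subtract (-x)·f_2 from -xy + xz - z² + x + z → -z² + z
  leading term z²: subtract (-1)·f_1 from -z² + z → x - y - z - 1
  leading term x: subtract (1)·g_5 from x - y - z - 1 → -y + z + 1
  leading term y: subtract (-1)·f_2 from -y + z + 1 → 0
  remainder 0.

S(f_2,g_4): leading monomials are coprime, so the S-polynomial reduces to 0 (Buchberger's first criterion).
S(f_3,g_4): lcm = xyz. S = -xz - yz + x + y.
  leading term xz: subtract (-1)·g_4 from -xz - yz + x + y → -yz + y + z - 1
  leading term yz: subtract (-z)·f_2 from -yz + y + z - 1 → -z² + y - 1
  leading term z²: subtract (-1)·f_1 from -z² + y - 1 → x + z + 1
  leading term x: subtract (1)·g_5 from x + z + 1 → 0
  remainder 0.

S(f_1,g_5): leading monomials are coprime, so the S-polynomial reduces to 0 (Buchberger's first criterion).
S(f_2,g_5): leading monomials are coprime, so the S-polynomial reduces to 0 (Buchberger's first criterion).
S(f_3,g_5): leading monomials are coprime, so the S-polynomial reduces to 0 (Buchberger's first criterion).
S(g_4,g_5): lcm = xz. S = -z² - x - 1.
  leading term z²: subtract (-1)·f_1 from -z² - x - 1 → -y + z + 1
  leading term y: subtract (-1)·f_2 from -y + z + 1 → 0
  remainder 0.

Every S-polynomial of the final basis reduces to 0, so we have a Gröbner basis.
Inter-reduce: drop elements whose leading term is divisible by another's, tail-reduce, and make monic.

G = {z² - z, x + z + 1, y - z - 1}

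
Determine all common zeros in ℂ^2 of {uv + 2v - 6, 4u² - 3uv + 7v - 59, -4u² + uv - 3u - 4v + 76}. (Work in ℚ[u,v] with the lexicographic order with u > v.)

{(4, 1)}

Compute a lex Gröbner basis by Buchberger's algorithm.
f_1 = uv + 2v - 6, LT = uv.
f_2 = 4u² - 3uv + 7v - 59, LT = u².
f_3 = -4u² + uv - 3u - 4v + 76, LT = u².

S(f_1,f_2): lcm = u²v. S = ¾uv² + 2uv - 6u - 7/4v² + 59/4v.
  leading term uv²: subtract (¾v)·f_1 from ¾uv² + 2uv - 6u - 7/4v² + 59/4v → 2uv - 6u - 13/4v² + 77/4v
  leading term uv: subtract (2)·f_1 from 2uv - 6u - 13/4v² + 77/4v → -6u - 13/4v² + 61/4v + 12
  leading term u: no divisor's leading term divides it; move -6u to the remainder.
  leading term v²: no divisor's leading term divides it; move -13/4v² to the remainder.
  leading term v: no divisor's leading term divides it; move 61/4v to the remainder.
  leading term 1: no divisor's leading term divides it; move 12 to the remainder.
  remainder -6u - 13/4v² + 61/4v + 12 ≠ 0; add h_4 = -6u - 13/4v² + 61/4v + 12 to the basis.

S(f_1,f_3): lcm = u²v. S = ¼uv² + 5/4uv - 6u - v² + 19v.
  leading term uv²: subtract (¼v)·f_1 from ¼uv² + 5/4uv - 6u - v² + 19v → 5/4uv - 6u - 3/2v² + 41/2v
  leading term uv: subtract (5/4)·f_1 from 5/4uv - 6u - 3/2v² + 41/2v → -6u - 3/2v² + 18v + 15/2
  leading term u: subtract (1)·h_4 from -6u - 3/2v² + 18v + 15/2 → 7/4v² + 11/4v - 9/2
  leading term v²: no divisor's leading term divides it; move 7/4v² to the remainder.
  leading term v: no divisor's leading term divides it; move 11/4v to the remainder.
  leading term 1: no divisor's leading term divides it; move -9/2 to the remainder.
  remainder 7/4v² + 11/4v - 9/2 ≠ 0; add h_5 = 7/4v² + 11/4v - 9/2 to the basis.

S(f_2,f_3): lcm = u². S = -½uv - ¾u + ¾v + 17/4.
  leading term uv: subtract (-½)·f_1 from -½uv - ¾u + ¾v + 17/4 → -¾u + 7/4v + 5/4
  leading term u: subtract (⅛)·h_4 from -¾u + 7/4v + 5/4 → 13/32v² - 5/32v - ¼
  leading term v²: subtract (13/56)·h_5 from 13/32v² - 5/32v - ¼ → -89/112v + 89/112
  leading term v: no divisor's leading term divides it; move -89/112v to the remainder.
  leading term 1: no divisor's leading term divides it; move 89/112 to the remainder.
  remainder -89/112v + 89/112 ≠ 0; add h_6 = -89/112v + 89/112 to the basis.

The other S-polynomials (S(f_1,h_4), S(f_2,h_4), S(f_3,h_4), S(f_1,h_5), S(f_2,h_5), S(f_3,h_5), S(h_4,h_5), S(f_1,h_6), S(f_2,h_6), S(f_3,h_6), S(h_4,h_6), S(h_5,h_6)) all reduce to 0 modulo the current basis, so we have a Gröbner basis.
Inter-reduce: drop elements whose leading term is divisible by another's, tail-reduce, and make monic.
Reduced Gröbner basis: {u - 4, v - 1}.

The lex basis is triangular: the last element involves only v. Solving v - 1 = 0 gives v ∈ {1}; substituting each value into the earlier elements determines the remaining variables.
  v = 1: the earlier basis element becomes u - 4 = 0, giving u = 4 — point (4, 1).
Substituting each solution back into the original system confirms all equations vanish.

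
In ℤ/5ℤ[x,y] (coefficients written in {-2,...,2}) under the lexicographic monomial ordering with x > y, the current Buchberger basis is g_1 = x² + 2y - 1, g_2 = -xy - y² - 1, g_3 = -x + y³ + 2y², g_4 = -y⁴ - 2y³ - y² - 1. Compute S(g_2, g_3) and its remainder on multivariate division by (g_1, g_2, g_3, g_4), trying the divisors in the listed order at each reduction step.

lcm(LM(g_2), LM(g_3)) = xy.
S = (lcm/LT(g_2))·g_2 − (lcm/LT(g_3))·g_3 = y⁴ + 2y³ + y² + 1.
Reduce S modulo (g_1, g_2, g_3, g_4) in that order:
  leading term y⁴: subtract (-1)·g_4 from y⁴ + 2y³ + y² + 1 → 0
The remainder is 0, so this S-polynomial contributes no new basis element.

S(g_2, g_3) = y⁴ + 2y³ + y² + 1; remainder on division = 0.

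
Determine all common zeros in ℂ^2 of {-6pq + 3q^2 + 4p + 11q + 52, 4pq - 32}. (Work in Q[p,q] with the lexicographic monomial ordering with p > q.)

Compute a lex Gröbner basis by Buchberger's algorithm.
f_1 = -6pq + 4p + 3q^2 + 11q + 52, LT = pq.
f_2 = 4pq - 32, LT = pq.

S(f_1,f_2): lcm = pq. S = -2/3p - 1/2q^2 - 11/6q - 2/3.
  reduce S modulo (f_1, f_2):
  remainder -2/3p - 1/2q^2 - 11/6q - 2/3 ≠ 0; add h_3 = -2/3p - 1/2q^2 - 11/6q - 2/3 to the basis.

S(f_1,h_3): lcm = pq. S = -2/3p - 3/4q^3 - 13/4q^2 - 17/6q - 26/3.
  reduce S modulo (f_1, f_2, h_3):
  remainder -3/4q^3 - 11/4q^2 - q - 8 ≠ 0; add h_4 = -3/4q^3 - 11/4q^2 - q - 8 to the basis.

The other S-polynomials (S(f_2,h_3), S(f_1,h_4), S(f_2,h_4), S(h_3,h_4)) all reduce to 0 modulo the current basis, so we have a Gröbner basis.
Inter-reduce: drop elements whose leading term is divisible by another's, tail-reduce, and make monic.
Reduced Gröbner basis: {p + 3/4q^2 + 11/4q + 1, q^3 + 11/3q^2 + 4/3q + 32/3}.

Elimination: the polynomial q^3 + 11/3q^2 + 4/3q + 32/3 lies in the elimination ideal for q, so q ∈ {-4, 1/6 - sqrt(95)*I/6, 1/6 + sqrt(95)*I/6}. For each such q, the remaining basis elements (now univariate) give the rest of the solution.
  q = -4: the earlier basis element becomes p + 2 = 0, giving p = -2 — point (-2, -4).
  q = 1/6 - sqrt(95)*I/6: the earlier basis element becomes p - 1/2 - sqrt(95)*I/2 = 0, giving p = 1/2 + sqrt(95)*I/2 — point (1/2 + sqrt(95)*I/2, 1/6 - sqrt(95)*I/6).
  q = 1/6 + sqrt(95)*I/6: the earlier basis element becomes p - 1/2 + sqrt(95)*I/2 = 0, giving p = 1/2 - sqrt(95)*I/2 — point (1/2 - sqrt(95)*I/2, 1/6 + sqrt(95)*I/6).

{(-2, -4), (1/2 + sqrt(95)*I/2, 1/6 - sqrt(95)*I/6), (1/2 - sqrt(95)*I/2, 1/6 + sqrt(95)*I/6)}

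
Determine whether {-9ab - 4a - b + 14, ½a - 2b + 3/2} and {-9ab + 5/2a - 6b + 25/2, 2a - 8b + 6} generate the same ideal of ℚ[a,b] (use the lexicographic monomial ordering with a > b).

No, the ideals differ.

Equality of ideals is decidable: compute both reduced Gröbner bases (unique for the ordering) and check whether they agree.
Buchberger on the first generating set:
f_1 = -9ab - 4a - b + 14, LT = ab.
f_2 = ½a - 2b + 3/2, LT = a.

S(f_1,f_2): lcm = ab. S = 4/9a + 4b² - 26/9b - 14/9.
  leading term a: subtract (8/9)·f_2 from 4/9a + 4b² - 26/9b - 14/9 → 4b² - 10/9b - 26/9
  leading term b²: no divisor's leading term divides it; move 4b² to the remainder.
  leading term b: no divisor's leading term divides it; move -10/9b to the remainder.
  leading term 1: no divisor's leading term divides it; move -26/9 to the remainder.
  remainder 4b² - 10/9b - 26/9 ≠ 0; add g_3 = 4b² - 10/9b - 26/9 to the basis.

S(f_1,g_3): lcm = ab². S = 13/18ab + 13/18a + 1/9b² - 14/9b.
  leading term ab: subtract (-13/162)·f_1 from 13/18ab + 13/18a + 1/9b² - 14/9b → 65/162a + 1/9b² - 265/162b + 91/81
  leading term a: subtract (65/81)·f_2 from 65/162a + 1/9b² - 265/162b + 91/81 → 1/9b² - 5/162b - 13/162
  leading term b²: subtract (1/36)·g_3 from 1/9b² - 5/162b - 13/162 → 0
  remainder 0.

S(f_2,g_3): leading monomials are coprime, so the S-polynomial reduces to 0 (Buchberger's first criterion).
Every S-polynomial of the final basis reduces to 0, so we have a Gröbner basis.
Inter-reduce: drop elements whose leading term is divisible by another's, tail-reduce, and make monic.
Reduced Gröbner basis: {a - 4b + 3, b² - 5/18b - 13/18}.

Buchberger on the second generating set:
h_1 = -9ab + 5/2a - 6b + 25/2, LT = ab.
h_2 = 2a - 8b + 6, LT = a.

S(h_1,h_2): lcm = ab. S = -5/18a + 4b² - 7/3b - 25/18.
  leading term a: subtract (-5/36)·h_2 from -5/18a + 4b² - 7/3b - 25/18 → 4b² - 31/9b - 5/9
  leading term b²: no divisor's leading term divides it; move 4b² to the remainder.
  leading term b: no divisor's leading term divides it; move -31/9b to the remainder.
  leading term 1: no divisor's leading term divides it; move -5/9 to the remainder.
  remainder 4b² - 31/9b - 5/9 ≠ 0; add k_3 = 4b² - 31/9b - 5/9 to the basis.

S(h_1,k_3): lcm = ab². S = 7/12ab + 5/36a + ⅔b² - 25/18b.
  leading term ab: subtract (-7/108)·h_1 from 7/12ab + 5/36a + ⅔b² - 25/18b → 65/216a + ⅔b² - 16/9b + 175/216
  leading term a: subtract (65/432)·h_2 from 65/216a + ⅔b² - 16/9b + 175/216 → ⅔b² - 31/54b - 5/54
  leading term b²: subtract (⅙)·k_3 from ⅔b² - 31/54b - 5/54 → 0
  remainder 0.

S(h_2,k_3): leading monomials are coprime, so the S-polynomial reduces to 0 (Buchberger's first criterion).
Every S-polynomial of the final basis reduces to 0, so we have a Gröbner basis.
Inter-reduce: drop elements whose leading term is divisible by another's, tail-reduce, and make monic.
Reduced Gröbner basis: {a - 4b + 3, b² - 31/36b - 5/36}.

The bases are distinct; the ideals are different.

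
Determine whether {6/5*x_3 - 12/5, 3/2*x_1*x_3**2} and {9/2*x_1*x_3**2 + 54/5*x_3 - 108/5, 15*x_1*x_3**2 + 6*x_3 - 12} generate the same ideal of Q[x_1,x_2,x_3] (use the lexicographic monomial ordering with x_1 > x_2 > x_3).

Two ideals are equal iff their reduced Gröbner bases coincide (the reduced basis is unique for a fixed ordering).
Buchberger on the first generating set:
f_1 = 6/5*x_3 - 12/5, LT = x_3.
f_2 = 3/2*x_1*x_3**2, LT = x_1*x_3**2.

S(f_1,f_2): lcm = x_1*x_3**2. S = -2*x_1*x_3.
  reduce S modulo (f_1, f_2):
  remainder -4*x_1 ≠ 0; add g_3 = -4*x_1 to the basis.

The other S-polynomials (S(f_1,g_3), S(f_2,g_3)) all reduce to 0 modulo the current basis, so we have a Gröbner basis.
Inter-reduce: drop elements whose leading term is divisible by another's, tail-reduce, and make monic.
Reduced Gröbner basis: {x_1, x_3 - 2}.

Buchberger on the second generating set:
h_1 = 9/2*x_1*x_3**2 + 54/5*x_3 - 108/5, LT = x_1*x_3**2.
h_2 = 15*x_1*x_3**2 + 6*x_3 - 12, LT = x_1*x_3**2.

S(h_1,h_2): lcm = x_1*x_3**2. S = 2*x_3 - 4.
  reduce S modulo (h_1, h_2):
  remainder 2*x_3 - 4 ≠ 0; add k_3 = 2*x_3 - 4 to the basis.

S(h_1,k_3): lcm = x_1*x_3**2. S = 2*x_1*x_3 + 12/5*x_3 - 24/5.
  reduce S modulo (h_1, h_2, k_3):
  remainder 4*x_1 ≠ 0; add k_4 = 4*x_1 to the basis.

The other S-polynomials (S(h_2,k_3), S(h_1,k_4), S(h_2,k_4), S(k_3,k_4)) all reduce to 0 modulo the current basis, so we have a Gröbner basis.
Inter-reduce: drop elements whose leading term is divisible by another's, tail-reduce, and make monic.
Reduced Gröbner basis: {x_1, x_3 - 2}.

Same reduced basis, so the two generating sets span the same ideal.
The choice of monomial ordering does not affect the verdict — as long as both bases are computed under the same ordering, their equality decides ideal equality.

Yes, the ideals are equal.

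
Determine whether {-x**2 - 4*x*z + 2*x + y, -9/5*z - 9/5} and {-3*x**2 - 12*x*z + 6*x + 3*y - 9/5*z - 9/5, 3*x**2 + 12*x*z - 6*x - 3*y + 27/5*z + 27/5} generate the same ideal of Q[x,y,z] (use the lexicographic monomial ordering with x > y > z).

Two ideals are equal iff their reduced Gröbner bases coincide (the reduced basis is unique for a fixed ordering).
Buchberger on the first generating set:
f_1 = -x**2 - 4*x*z + 2*x + y, LT = x**2.
f_2 = -9/5*z - 9/5, LT = z.

S(f_1,f_2): leading monomials are coprime, so the S-polynomial reduces to 0 (Buchberger's first criterion).
Every S-polynomial of the final basis reduces to 0, so we have a Gröbner basis.
Inter-reduce: drop elements whose leading term is divisible by another's, tail-reduce, and make monic.
Reduced Gröbner basis: {x**2 - 6*x - y, z + 1}.

Buchberger on the second generating set:
h_1 = -3*x**2 - 12*x*z + 6*x + 3*y - 9/5*z - 9/5, LT = x**2.
h_2 = 3*x**2 + 12*x*z - 6*x - 3*y + 27/5*z + 27/5, LT = x**2.

S(h_1,h_2): lcm = x**2. S = -6/5*z - 6/5.
  leading term z: no divisor's leading term divides it; move -6/5*z to the remainder.
  leading term 1: no divisor's leading term divides it; move -6/5 to the remainder.
  remainder -6/5*z - 6/5 ≠ 0; add k_3 = -6/5*z - 6/5 to the basis.

S(h_1,k_3): leading monomials are coprime, so the S-polynomial reduces to 0 (Buchberger's first criterion).
S(h_2,k_3): leading monomials are coprime, so the S-polynomial reduces to 0 (Buchberger's first criterion).
Every S-polynomial of the final basis reduces to 0, so we have a Gröbner basis.
Inter-reduce: drop elements whose leading term is divisible by another's, tail-reduce, and make monic.
Reduced Gröbner basis: {x**2 - 6*x - y, z + 1}.

These coincide, so the ideals are equal.
The same test decides containment: I ⊆ J iff every generator of I reduces to 0 modulo a Gröbner basis of J.

Yes, the ideals are equal.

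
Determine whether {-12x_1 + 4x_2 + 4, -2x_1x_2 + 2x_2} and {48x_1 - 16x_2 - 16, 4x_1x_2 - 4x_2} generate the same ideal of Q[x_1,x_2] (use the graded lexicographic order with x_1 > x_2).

Yes, the ideals are equal.

Equality of ideals is decidable: compute both reduced Gröbner bases (unique for the ordering) and check whether they agree.
Buchberger on the first generating set:
f_1 = -12x_1 + 4x_2 + 4, LT = x_1.
f_2 = -2x_1x_2 + 2x_2, LT = x_1x_2.

S(f_1,f_2): lcm = x_1x_2. S = -\tfrac{1}{3}x_2^{2} + \tfrac{2}{3}x_2.
  leading term x_2^{2}: no divisor's leading term divides it; move -\tfrac{1}{3}x_2^{2} to the remainder.
  leading term x_2: no divisor's leading term divides it; move \tfrac{2}{3}x_2 to the remainder.
  remainder -\tfrac{1}{3}x_2^{2} + \tfrac{2}{3}x_2 ≠ 0; add g_3 = -\tfrac{1}{3}x_2^{2} + \tfrac{2}{3}x_2 to the basis.

The other S-polynomials (S(f_1,g_3), S(f_2,g_3)) all reduce to 0 modulo the current basis, so we have a Gröbner basis.
Inter-reduce: drop elements whose leading term is divisible by another's, tail-reduce, and make monic.
Reduced Gröbner basis: {x_2^{2} - 2x_2, x_1 - \tfrac{1}{3}x_2 - \tfrac{1}{3}}.

Buchberger on the second generating set:
h_1 = 48x_1 - 16x_2 - 16, LT = x_1.
h_2 = 4x_1x_2 - 4x_2, LT = x_1x_2.

S(h_1,h_2): lcm = x_1x_2. S = -\tfrac{1}{3}x_2^{2} + \tfrac{2}{3}x_2.
  leading term x_2^{2}: no divisor's leading term divides it; move -\tfrac{1}{3}x_2^{2} to the remainder.
  leading term x_2: no divisor's leading term divides it; move \tfrac{2}{3}x_2 to the remainder.
  remainder -\tfrac{1}{3}x_2^{2} + \tfrac{2}{3}x_2 ≠ 0; add k_3 = -\tfrac{1}{3}x_2^{2} + \tfrac{2}{3}x_2 to the basis.

The other S-polynomials (S(h_1,k_3), S(h_2,k_3)) all reduce to 0 modulo the current basis, so we have a Gröbner basis.
Inter-reduce: drop elements whose leading term is divisible by another's, tail-reduce, and make monic.
Reduced Gröbner basis: {x_2^{2} - 2x_2, x_1 - \tfrac{1}{3}x_2 - \tfrac{1}{3}}.

The two bases agree; hence the ideals are identical.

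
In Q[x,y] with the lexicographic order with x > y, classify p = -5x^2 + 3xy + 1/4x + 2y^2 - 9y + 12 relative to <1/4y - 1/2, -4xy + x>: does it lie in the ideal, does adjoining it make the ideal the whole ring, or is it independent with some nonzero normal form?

Adjoining -5x^2 + 3xy + 1/4x + 2y^2 - 9y + 12 makes the ideal the whole ring: the system is inconsistent.

First compute the reduced Gröbner basis of I by Buchberger's algorithm.
f_1 = 1/4y - 1/2, LT = y.
f_2 = -4xy + x, LT = xy.

S(f_1,f_2): lcm = xy. S = -7/4x.
  reduce S modulo (f_1, f_2):
  remainder -7/4x ≠ 0; add h_3 = -7/4x to the basis.

The other S-polynomials (S(f_1,h_3), S(f_2,h_3)) all reduce to 0 modulo the current basis, so we have a Gröbner basis.
Inter-reduce: drop elements whose leading term is divisible by another's, tail-reduce, and make monic.
Reduced Gröbner basis: {x, y - 2}.
Label its elements g_1 = x, g_2 = y - 2.

Reduce p = -5x^2 + 3xy + 1/4x + 2y^2 - 9y + 12 modulo G:
  leading term x^2: subtract (-5x)·g_1 from -5x^2 + 3xy + 1/4x + 2y^2 - 9y + 12 → 3xy + 1/4x + 2y^2 - 9y + 12
  leading term xy: subtract (3y)·g_1 from 3xy + 1/4x + 2y^2 - 9y + 12 → 1/4x + 2y^2 - 9y + 12
  leading term x: subtract (1/4)·g_1 from 1/4x + 2y^2 - 9y + 12 → 2y^2 - 9y + 12
  leading term y^2: subtract (2y)·g_2 from 2y^2 - 9y + 12 → -5y + 12
  leading term y: subtract (-5)·g_2 from -5y + 12 → 2
  leading term 1: no divisor's leading term divides it; move 2 to the remainder.
  normal form = 2.
The normal form is nonzero, so p ∉ I. Since p minus its normal form lies in I, I + (p) = I + (r) where r = 2; decide whether this ideal is the whole ring.
Here r = 2 is a nonzero constant, hence a unit: 1 ∈ I + (p), the Gröbner basis of I + (p) is {1}, and the enlarged system has no common solution — adjoining p is inconsistent.

The remainder on division by a Gröbner basis is unique — it is the normal form.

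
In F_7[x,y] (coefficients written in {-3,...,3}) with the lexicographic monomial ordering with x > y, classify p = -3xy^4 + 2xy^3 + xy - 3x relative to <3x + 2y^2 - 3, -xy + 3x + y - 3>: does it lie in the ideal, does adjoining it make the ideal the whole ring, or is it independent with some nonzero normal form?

-3xy^4 + 2xy^3 + xy - 3x is independent of I; its normal form modulo I is y - 3.

First compute the reduced Gröbner basis of I by Buchberger's algorithm.
f_1 = 3x + 2y^2 - 3, LT = x.
f_2 = -xy + 3x + y - 3, LT = xy.

S(f_1,f_2): lcm = xy. S = 3x + 3y^3 - 3.
  leading term x: subtract (1)·f_1 from 3x + 3y^3 - 3 → 3y^3 - 2y^2
  leading term y^3: no divisor's leading term divides it; move 3y^3 to the remainder.
  leading term y^2: no divisor's leading term divides it; move -2y^2 to the remainder.
  remainder 3y^3 - 2y^2 ≠ 0; add h_3 = 3y^3 - 2y^2 to the basis.

The other S-polynomials (S(f_1,h_3), S(f_2,h_3)) all reduce to 0 modulo the current basis, so we have a Gröbner basis.
Inter-reduce: drop elements whose leading term is divisible by another's, tail-reduce, and make monic.
Reduced Gröbner basis: {x + 3y^2 - 1, y^3 - 3y^2}.
Label its elements g_1 = x + 3y^2 - 1, g_2 = y^3 - 3y^2.

Reduce p = -3xy^4 + 2xy^3 + xy - 3x modulo G:
  leading term xy^4: subtract (-3y^4)·g_1 from -3xy^4 + 2xy^3 + xy - 3x → 2xy^3 + xy - 3x + 2y^6 - 3y^4
  leading term xy^3: subtract (2y^3)·g_1 from 2xy^3 + xy - 3x + 2y^6 - 3y^4 → xy - 3x + 2y^6 + y^5 - 3y^4 + 2y^3
  leading term xy: subtract (y)·g_1 from xy - 3x + 2y^6 + y^5 - 3y^4 + 2y^3 → -3x + 2y^6 + y^5 - 3y^4 - y^3 + y
  leading term x: subtract (-3)·g_1 from -3x + 2y^6 + y^5 - 3y^4 - y^3 + y → 2y^6 + y^5 - 3y^4 - y^3 + 2y^2 + y - 3
  leading term y^6: subtract (2y^3)·g_2 from 2y^6 + y^5 - 3y^4 - y^3 + 2y^2 + y - 3 → -3y^4 - y^3 + 2y^2 + y - 3
  leading term y^4: subtract (-3y)·g_2 from -3y^4 - y^3 + 2y^2 + y - 3 → -3y^3 + 2y^2 + y - 3
  leading term y^3: subtract (-3)·g_2 from -3y^3 + 2y^2 + y - 3 → y - 3
  leading term y: no divisor's leading term divides it; move y to the remainder.
  leading term 1: no divisor's leading term divides it; move -3 to the remainder.
  normal form = y - 3.
The normal form is nonzero, so p ∉ I. Since p minus its normal form lies in I, I + (p) = I + (r) where r = y - 3; decide whether this ideal is the whole ring.
Run Buchberger on G together with r (pairs among the g_i already reduce to 0 since G is a Gröbner basis):
g_1 = x + 3y^2 - 1, LT = x.
g_2 = y^3 - 3y^2, LT = y^3.
r = y - 3, LT = y.

The S-polynomials (S(g_1,g_2), S(g_1,r), S(g_2,r)) all reduce to 0 modulo the current basis, so we have a Gröbner basis.
Inter-reduce: drop elements whose leading term is divisible by another's, tail-reduce, and make monic.
Reduced Gröbner basis: {x - 2, y - 3}.
The reduced Gröbner basis of I + (p) is {x - 2, y - 3} ≠ {1}, a proper ideal, so the enlarged system stays consistent: p is independent of I, with normal form y - 3.

Ideal membership is decidable via reduction modulo a Gröbner basis.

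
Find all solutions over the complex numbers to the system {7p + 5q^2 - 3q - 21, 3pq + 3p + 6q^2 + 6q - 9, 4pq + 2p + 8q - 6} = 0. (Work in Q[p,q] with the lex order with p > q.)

Compute a lex Gröbner basis by Buchberger's algorithm.
f_1 = 7p + 5q^2 - 3q - 21, LT = p.
f_2 = 3pq + 3p + 6q^2 + 6q - 9, LT = pq.
f_3 = 4pq + 2p + 8q - 6, LT = pq.

S(f_1,f_2): lcm = pq. S = -p + 5/7q^3 - 17/7q^2 - 5q + 3.
  leading term p: subtract (-1/7)·f_1 from -p + 5/7q^3 - 17/7q^2 - 5q + 3 → 5/7q^3 - 12/7q^2 - 38/7q
  leading term q^3: no divisor's leading term divides it; move 5/7q^3 to the remainder.
  leading term q^2: no divisor's leading term divides it; move -12/7q^2 to the remainder.
  leading term q: no divisor's leading term divides it; move -38/7q to the remainder.
  remainder 5/7q^3 - 12/7q^2 - 38/7q ≠ 0; add h_4 = 5/7q^3 - 12/7q^2 - 38/7q to the basis.

S(f_1,f_3): lcm = pq. S = -1/2p + 5/7q^3 - 3/7q^2 - 5q + 3/2.
  leading term p: subtract (-1/14)·f_1 from -1/2p + 5/7q^3 - 3/7q^2 - 5q + 3/2 → 5/7q^3 - 1/14q^2 - 73/14q
  leading term q^3: subtract (1)·h_4 from 5/7q^3 - 1/14q^2 - 73/14q → 23/14q^2 + 3/14q
  leading term q^2: no divisor's leading term divides it; move 23/14q^2 to the remainder.
  leading term q: no divisor's leading term divides it; move 3/14q to the remainder.
  remainder 23/14q^2 + 3/14q ≠ 0; add h_5 = 23/14q^2 + 3/14q to the basis.

S(f_3,h_4): lcm = pq^3. S = 29/10pq^2 + 38/5pq + 2q^3 - 3/2q^2.
  leading term pq^2: subtract (29/70q^2)·f_1 from 29/10pq^2 + 38/5pq + 2q^3 - 3/2q^2 → 38/5pq - 29/14q^4 + 227/70q^3 + 36/5q^2
  leading term pq: subtract (38/35q)·f_1 from 38/5pq - 29/14q^4 + 227/70q^3 + 36/5q^2 → -29/14q^4 - 153/70q^3 + 366/35q^2 + 114/5q
  leading term q^4: subtract (-29/10q)·h_4 from -29/14q^4 - 153/70q^3 + 366/35q^2 + 114/5q → -501/70q^3 - 37/7q^2 + 114/5q
  leading term q^3: subtract (-501/50)·h_4 from -501/70q^3 - 37/7q^2 + 114/5q → -3931/175q^2 - 5529/175q
  leading term q^2: subtract (-7862/575)·h_5 from -3931/175q^2 - 5529/175q → -16482/575q
  leading term q: no divisor's leading term divides it; move -16482/575q to the remainder.
  remainder -16482/575q ≠ 0; add h_6 = -16482/575q to the basis.

The other S-polynomials (S(f_2,f_3), S(f_1,h_4), S(f_2,h_4), S(f_1,h_5), S(f_2,h_5), S(f_3,h_5), S(h_4,h_5), S(f_1,h_6), S(f_2,h_6), S(f_3,h_6), S(h_4,h_6), S(h_5,h_6)) all reduce to 0 modulo the current basis, so we have a Gröbner basis.
Inter-reduce: drop elements whose leading term is divisible by another's, tail-reduce, and make monic.
Reduced Gröbner basis: {p - 3, q}.

Since the basis is lex-ordered, q is univariate in q. Its roots are {0}. Back-substituting each root into the other basis elements fixes the other coordinates.
  q = 0: the earlier basis element becomes p - 3 = 0, giving p = 3 — point (3, 0).
Check: every point annihilates each of the original generators.
A lex Gröbner basis triangularizes the system, enabling back-substitution.

{(3, 0)}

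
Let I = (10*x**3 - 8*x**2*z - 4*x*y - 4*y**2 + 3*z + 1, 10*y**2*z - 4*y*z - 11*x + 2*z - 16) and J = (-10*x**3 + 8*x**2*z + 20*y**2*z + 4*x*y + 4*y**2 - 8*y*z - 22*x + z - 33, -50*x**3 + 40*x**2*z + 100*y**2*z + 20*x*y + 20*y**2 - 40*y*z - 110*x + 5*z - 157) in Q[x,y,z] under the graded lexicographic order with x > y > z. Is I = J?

Two ideals are equal iff their reduced Gröbner bases coincide (the reduced basis is unique for a fixed ordering).
Buchberger on the first generating set:
f_1 = 10*x**3 - 8*x**2*z - 4*x*y - 4*y**2 + 3*z + 1, LT = x**3.
f_2 = 10*y**2*z - 4*y*z - 11*x + 2*z - 16, LT = y**2*z.

S(f_1,f_2): leading monomials are coprime, so the S-polynomial reduces to 0 (Buchberger's first criterion).
Every S-polynomial of the final basis reduces to 0, so we have a Gröbner basis.
Inter-reduce: drop elements whose leading term is divisible by another's, tail-reduce, and make monic.
Reduced Gröbner basis: {x**3 - 4/5*x**2*z - 2/5*x*y - 2/5*y**2 + 3/10*z + 1/10, y**2*z - 2/5*y*z - 11/10*x + 1/5*z - 8/5}.

Buchberger on the second generating set:
h_1 = -10*x**3 + 8*x**2*z + 20*y**2*z + 4*x*y + 4*y**2 - 8*y*z - 22*x + z - 33, LT = x**3.
h_2 = -50*x**3 + 40*x**2*z + 100*y**2*z + 20*x*y + 20*y**2 - 40*y*z - 110*x + 5*z - 157, LT = x**3.

S(h_1,h_2): lcm = x**3. S = 4/25.
  leading term 1: no divisor's leading term divides it; move 4/25 to the remainder.
  remainder 4/25 ≠ 0; add k_3 = 4/25 to the basis.

S(h_1,k_3): leading monomials are coprime, so the S-polynomial reduces to 0 (Buchberger's first criterion).
S(h_2,k_3): leading monomials are coprime, so the S-polynomial reduces to 0 (Buchberger's first criterion).
Every S-polynomial of the final basis reduces to 0, so we have a Gröbner basis.
Inter-reduce: drop elements whose leading term is divisible by another's, tail-reduce, and make monic.
Reduced Gröbner basis: {1}.

Since the reduced bases disagree, the two ideals are not the same.

No, the ideals differ.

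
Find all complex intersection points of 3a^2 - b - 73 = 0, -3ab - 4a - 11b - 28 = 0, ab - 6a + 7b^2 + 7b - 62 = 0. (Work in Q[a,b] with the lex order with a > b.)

Compute a lex Gröbner basis by Buchberger's algorithm.
f_1 = 3a^2 - b - 73, LT = a^2.
f_2 = -3ab - 4a - 11b - 28, LT = ab.
f_3 = ab - 6a + 7b^2 + 7b - 62, LT = ab.

S(f_1,f_2): lcm = a^2b. S = -4/3a^2 - 11/3ab - 28/3a - 1/3b^2 - 73/3b.
  reduce S modulo (f_1, f_2, f_3):
  remainder -40/9a - 1/3b^2 - 34/3b + 16/9 ≠ 0; add h_4 = -40/9a - 1/3b^2 - 34/3b + 16/9 to the basis.

S(f_1,f_3): lcm = a^2b. S = 6a^2 - 7ab^2 - 7ab + 62a - 1/3b^2 - 73/3b.
  reduce S modulo (f_1, f_2, f_3, h_4):
  remainder 251/12b^2 - 2083/18b + 1330/9 ≠ 0; add h_5 = 251/12b^2 - 2083/18b + 1330/9 to the basis.

S(f_2,f_3): lcm = ab. S = 22/3a - 7b^2 - 10/3b + 214/3.
  reduce S modulo (f_1, f_2, f_3, h_4, h_5):
  remainder -80074/1255b + 160148/1255 ≠ 0; add h_6 = -80074/1255b + 160148/1255 to the basis.

The other S-polynomials (S(f_1,h_4), S(f_2,h_4), S(f_3,h_4), S(f_1,h_5), S(f_2,h_5), S(f_3,h_5), S(h_4,h_5), S(f_1,h_6), S(f_2,h_6), S(f_3,h_6), S(h_4,h_6), S(h_5,h_6)) all reduce to 0 modulo the current basis, so we have a Gröbner basis.
Inter-reduce: drop elements whose leading term is divisible by another's, tail-reduce, and make monic.
Reduced Gröbner basis: {a + 5, b - 2}.

A lex Gröbner basis eliminates variables successively. Here b - 2 depends only on b, with roots {2}; lifting each root through the earlier basis elements recovers the full solutions.
  b = 2: the earlier basis element becomes a + 5 = 0, giving a = -5 — point (-5, 2).

{(-5, 2)}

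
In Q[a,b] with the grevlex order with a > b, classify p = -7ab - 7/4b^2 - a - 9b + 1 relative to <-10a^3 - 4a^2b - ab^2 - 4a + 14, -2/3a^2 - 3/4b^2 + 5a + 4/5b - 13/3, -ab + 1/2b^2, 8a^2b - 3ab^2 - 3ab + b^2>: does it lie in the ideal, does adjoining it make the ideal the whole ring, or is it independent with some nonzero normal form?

First compute the reduced Gröbner basis of I by Buchberger's algorithm.
f_1 = -10a^3 - 4a^2b - ab^2 - 4a + 14, LT = a^3.
f_2 = -2/3a^2 - 3/4b^2 + 5a + 4/5b - 13/3, LT = a^2.
f_3 = -ab + 1/2b^2, LT = ab.
f_4 = 8a^2b - 3ab^2 - 3ab + b^2, LT = a^2b.

S(f_1,f_2): lcm = a^3. S = 2/5a^2b - 41/40ab^2 + 15/2a^2 + 6/5ab - 61/10a - 7/5.
  reduce S modulo (f_1, f_2, f_3, f_4):
  remainder -77/80b^3 - 2343/400b^2 + 1003/20a + 32/5b - 1003/20 ≠ 0; add h_5 = -77/80b^3 - 2343/400b^2 + 1003/20a + 32/5b - 1003/20 to the basis.

S(f_1,f_3): lcm = a^3b. S = 9/10a^2b^2 + 1/10ab^3 + 2/5ab - 7/5b.
  reduce S modulo (f_1, f_2, f_3, f_4, h_5):
  remainder -11187/112b^2 + 15045/28a + 3285/28b - 15045/28 ≠ 0; add h_6 = -11187/112b^2 + 15045/28a + 3285/28b - 15045/28 to the basis.

S(f_1,f_4): lcm = a^3b. S = 31/40a^2b^2 + 1/10ab^3 + 3/8a^2b - 1/8ab^2 + 2/5ab - 7/5b.
  reduce S modulo (f_1, f_2, f_3, f_4, h_5, h_6):
  remainder 949841/820380a - 192509/765688b - 949841/820380 ≠ 0; add h_7 = 949841/820380a - 192509/765688b - 949841/820380 to the basis.

S(f_2,f_4): lcm = a^2b. S = 3/8ab^2 + 9/8b^3 - 57/8ab - 53/40b^2 + 13/2b.
  reduce S modulo (f_1, f_2, f_3, f_4, h_5, h_6, h_7):
  remainder -49725/583352b ≠ 0; add h_8 = -49725/583352b to the basis.

The other S-polynomials (S(f_2,f_3), S(f_3,f_4), S(f_1,h_5), S(f_2,h_5), S(f_3,h_5), S(f_4,h_5), S(f_1,h_6), S(f_2,h_6), S(f_3,h_6), S(f_4,h_6), S(h_5,h_6), S(f_1,h_7), S(f_2,h_7), S(f_3,h_7), S(f_4,h_7), S(h_5,h_7), S(h_6,h_7), S(f_1,h_8), S(f_2,h_8), S(f_3,h_8), S(f_4,h_8), S(h_5,h_8), S(h_6,h_8), S(h_7,h_8)) all reduce to 0 modulo the current basis, so we have a Gröbner basis.
Inter-reduce: drop elements whose leading term is divisible by another's, tail-reduce, and make monic.
Reduced Gröbner basis: {a - 1, b}.
Label its elements g_1 = a - 1, g_2 = b.

Reduce p = -7ab - 7/4b^2 - a - 9b + 1 modulo G:
  leading term ab: subtract (-7b)·g_1 from -7ab - 7/4b^2 - a - 9b + 1 → -7/4b^2 - a - 16b + 1
  leading term b^2: subtract (-7/4b)·g_2 from -7/4b^2 - a - 16b + 1 → -a - 16b + 1
  leading term a: subtract (-1)·g_1 from -a - 16b + 1 → -16b
  leading term b: subtract (-16)·g_2 from -16b → 0
  normal form = 0.
Since the normal form is 0, p ∈ I.

The remainder on division by a Gröbner basis is unique — it is the normal form.

-7ab - 7/4b^2 - a - 9b + 1 lies in I (it reduces to 0).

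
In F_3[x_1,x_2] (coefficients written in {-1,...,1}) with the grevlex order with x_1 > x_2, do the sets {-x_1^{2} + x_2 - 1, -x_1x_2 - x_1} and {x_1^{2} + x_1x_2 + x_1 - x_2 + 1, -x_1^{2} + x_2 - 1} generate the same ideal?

For a fixed monomial order, each ideal has a unique reduced Gröbner basis; comparing bases decides equality.
Buchberger on the first generating set:
f_1 = -x_1^{2} + x_2 - 1, LT = x_1^{2}.
f_2 = -x_1x_2 - x_1, LT = x_1x_2.

S(f_1,f_2): lcm = x_1^{2}x_2. S = -x_1^{2} - x_2^{2} + x_2.
  leading term x_1^{2}: subtract (1)·f_1 from -x_1^{2} - x_2^{2} + x_2 → -x_2^{2} + 1
  leading term x_2^{2}: no divisor's leading term divides it; move -x_2^{2} to the remainder.
  leading term 1: no divisor's leading term divides it; move 1 to the remainder.
  remainder -x_2^{2} + 1 ≠ 0; add g_3 = -x_2^{2} + 1 to the basis.

The other S-polynomials (S(f_1,g_3), S(f_2,g_3)) all reduce to 0 modulo the current basis, so we have a Gröbner basis.
Inter-reduce: drop elements whose leading term is divisible by another's, tail-reduce, and make monic.
Reduced Gröbner basis: {x_1^{2} - x_2 + 1, x_1x_2 + x_1, x_2^{2} - 1}.

Buchberger on the second generating set:
h_1 = x_1^{2} + x_1x_2 + x_1 - x_2 + 1, LT = x_1^{2}.
h_2 = -x_1^{2} + x_2 - 1, LT = x_1^{2}.

S(h_1,h_2): lcm = x_1^{2}. S = x_1x_2 + x_1.
  leading term x_1x_2: no divisor's leading term divides it; move x_1x_2 to the remainder.
  leading term x_1: no divisor's leading term divides it; move x_1 to the remainder.
  remainder x_1x_2 + x_1 ≠ 0; add k_3 = x_1x_2 + x_1 to the basis.

S(h_1,k_3): lcm = x_1^{2}x_2. S = x_1x_2^{2} - x_1^{2} + x_1x_2 - x_2^{2} + x_2.
  leading term x_1x_2^{2}: subtract (x_2)·k_3 from x_1x_2^{2} - x_1^{2} + x_1x_2 - x_2^{2} + x_2 → -x_1^{2} - x_2^{2} + x_2
  leading term x_1^{2}: subtract (-1)·h_1 from -x_1^{2} - x_2^{2} + x_2 → x_1x_2 - x_2^{2} + x_1 + 1
  leading term x_1x_2: subtract (1)·k_3 from x_1x_2 - x_2^{2} + x_1 + 1 → -x_2^{2} + 1
  leading term x_2^{2}: no divisor's leading term divides it; move -x_2^{2} to the remainder.
  leading term 1: no divisor's leading term divides it; move 1 to the remainder.
  remainder -x_2^{2} + 1 ≠ 0; add k_4 = -x_2^{2} + 1 to the basis.

The other S-polynomials (S(h_2,k_3), S(h_1,k_4), S(h_2,k_4), S(k_3,k_4)) all reduce to 0 modulo the current basis, so we have a Gröbner basis.
Inter-reduce: drop elements whose leading term is divisible by another's, tail-reduce, and make monic.
Reduced Gröbner basis: {x_1^{2} - x_2 + 1, x_1x_2 + x_1, x_2^{2} - 1}.

Same reduced basis, so the two generating sets span the same ideal.
The choice of monomial ordering does not affect the verdict — as long as both bases are computed under the same ordering, their equality decides ideal equality.

Yes, the ideals are equal.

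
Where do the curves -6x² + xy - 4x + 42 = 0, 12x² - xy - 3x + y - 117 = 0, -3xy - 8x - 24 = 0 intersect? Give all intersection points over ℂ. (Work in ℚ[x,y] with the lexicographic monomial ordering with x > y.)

{(-3, 0)}

Compute a lex Gröbner basis by Buchberger's algorithm.
f_1 = -6x² + xy - 4x + 42, LT = x².
f_2 = 12x² - xy - 3x + y - 117, LT = x².
f_3 = -3xy - 8x - 24, LT = xy.

S(f_1,f_2): lcm = x². S = -1/12xy + 11/12x - 1/12y + 11/4.
  leading term xy: subtract (1/36)·f_3 from -1/12xy + 11/12x - 1/12y + 11/4 → 41/36x - 1/12y + 41/12
  leading term x: no divisor's leading term divides it; move 41/36x to the remainder.
  leading term y: no divisor's leading term divides it; move -1/12y to the remainder.
  leading term 1: no divisor's leading term divides it; move 41/12 to the remainder.
  remainder 41/36x - 1/12y + 41/12 ≠ 0; add h_4 = 41/36x - 1/12y + 41/12 to the basis.

S(f_1,f_3): lcm = x²y. S = -8/3x² - ⅙xy² + ⅔xy - 8x - 7y.
  leading term x²: subtract (4/9)·f_1 from -8/3x² - ⅙xy² + ⅔xy - 8x - 7y → -⅙xy² + 2/9xy - 56/9x - 7y - 56/3
  leading term xy²: subtract (1/18y)·f_3 from -⅙xy² + 2/9xy - 56/9x - 7y - 56/3 → ⅔xy - 56/9x - 17/3y - 56/3
  leading term xy: subtract (-2/9)·f_3 from ⅔xy - 56/9x - 17/3y - 56/3 → -8x - 17/3y - 24
  leading term x: subtract (-288/41)·h_4 from -8x - 17/3y - 24 → -769/123y
  leading term y: no divisor's leading term divides it; move -769/123y to the remainder.
  remainder -769/123y ≠ 0; add h_5 = -769/123y to the basis.

S(f_2,f_3): lcm = x²y. S = -8/3x² - 1/12xy² - ¼xy - 8x + 1/12y² - 39/4y.
  leading term x²: subtract (4/9)·f_1 from -8/3x² - 1/12xy² - ¼xy - 8x + 1/12y² - 39/4y → -1/12xy² - 25/36xy - 56/9x + 1/12y² - 39/4y - 56/3
  leading term xy²: subtract (1/36y)·f_3 from -1/12xy² - 25/36xy - 56/9x + 1/12y² - 39/4y - 56/3 → -17/36xy - 56/9x + 1/12y² - 109/12y - 56/3
  leading term xy: subtract (17/108)·f_3 from -17/36xy - 56/9x + 1/12y² - 109/12y - 56/3 → -134/27x + 1/12y² - 109/12y - 134/9
  leading term x: subtract (-536/123)·h_4 from -134/27x + 1/12y² - 109/12y - 134/9 → 1/12y² - 13943/1476y
  leading term y²: subtract (-41/3076y)·h_5 from 1/12y² - 13943/1476y → -13943/1476y
  leading term y: subtract (13943/9228)·h_5 from -13943/1476y → 0
  remainder 0.

S(f_1,h_4): lcm = x². S = -23/246xy - 7/3x - 7.
  leading term xy: subtract (23/738)·f_3 from -23/246xy - 7/3x - 7 → -769/369x - 769/123
  leading term x: subtract (-3076/1681)·h_4 from -769/369x - 769/123 → -769/5043y
  leading term y: subtract (1/41)·h_5 from -769/5043y → 0
  remainder 0.

S(f_2,h_4): lcm = x². S = -5/492xy - 13/4x + 1/12y - 39/4.
  leading term xy: subtract (5/1476)·f_3 from -5/492xy - 13/4x + 1/12y - 39/4 → -4757/1476x + 1/12y - 4757/492
  leading term x: subtract (-4757/1681)·h_4 from -4757/1476x + 1/12y - 4757/492 → -769/5043y
  leading term y: subtract (1/41)·h_5 from -769/5043y → 0
  remainder 0.

S(f_3,h_4): lcm = xy. S = 8/3x + 3/41y² - 3y + 8.
  leading term x: subtract (96/41)·h_4 from 8/3x + 3/41y² - 3y + 8 → 3/41y² - 115/41y
  leading term y²: subtract (-9/769y)·h_5 from 3/41y² - 115/41y → -115/41y
  leading term y: subtract (345/769)·h_5 from -115/41y → 0
  remainder 0.

S(f_1,h_5): leading monomials are coprime, so the S-polynomial reduces to 0 (Buchberger's first criterion).
S(f_2,h_5): leading monomials are coprime, so the S-polynomial reduces to 0 (Buchberger's first criterion).
S(f_3,h_5): lcm = xy. S = 8/3x + 8.
  leading term x: subtract (96/41)·h_4 from 8/3x + 8 → 8/41y
  leading term y: subtract (-24/769)·h_5 from 8/41y → 0
  remainder 0.

S(h_4,h_5): leading monomials are coprime, so the S-polynomial reduces to 0 (Buchberger's first criterion).
Every S-polynomial of the final basis reduces to 0, so we have a Gröbner basis.
Inter-reduce: drop elements whose leading term is divisible by another's, tail-reduce, and make monic.
Reduced Gröbner basis: {x + 3, y}.

A lex Gröbner basis eliminates variables successively. Here y depends only on y, with roots {0}; lifting each root through the earlier basis elements recovers the full solutions.
  y = 0: the earlier basis element becomes x + 3 = 0, giving x = -3 — point (-3, 0).
Substituting each solution back into the original system confirms all equations vanish.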